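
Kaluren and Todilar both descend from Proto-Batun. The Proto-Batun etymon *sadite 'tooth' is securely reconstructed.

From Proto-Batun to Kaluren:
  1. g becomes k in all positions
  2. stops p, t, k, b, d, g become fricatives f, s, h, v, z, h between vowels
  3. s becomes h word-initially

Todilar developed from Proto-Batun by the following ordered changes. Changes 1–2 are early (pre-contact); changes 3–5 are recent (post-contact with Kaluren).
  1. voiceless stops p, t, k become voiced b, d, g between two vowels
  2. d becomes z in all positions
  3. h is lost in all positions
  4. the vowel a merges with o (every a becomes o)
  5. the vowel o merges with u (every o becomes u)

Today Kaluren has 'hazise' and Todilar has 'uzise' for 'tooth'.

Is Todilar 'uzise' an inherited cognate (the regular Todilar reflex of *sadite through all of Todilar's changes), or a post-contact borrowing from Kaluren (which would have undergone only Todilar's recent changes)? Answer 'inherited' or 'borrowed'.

borrowed

If inherited, *sadite would pass through all of Todilar's changes:
Todilar: start from *sadite.
  rule 1 (intervocalic voicing): sadite → sadide
  rule 2 (unconditioned shift): sadide → sazize
  rule 3: no change — sazize
  rule 4 (vowel merger): sazize → sozize
  rule 5 (vowel merger): sozize → suzize
  ⇒ Todilar suzize
If borrowed from Kaluren 'hazise' after the early changes, it would undergo only the recent ones:
  rule 3 (h-loss): hazise → azise
  rule 4 (vowel merger): azise → ozise
  rule 5 (vowel merger): ozise → uzise
  ⇒ as a loan: uzise
Todilar 'uzise' matches the loan outcome 'uzise', not the inherited 'suzize' — it skipped the early Todilar changes, so it was borrowed from Kaluren.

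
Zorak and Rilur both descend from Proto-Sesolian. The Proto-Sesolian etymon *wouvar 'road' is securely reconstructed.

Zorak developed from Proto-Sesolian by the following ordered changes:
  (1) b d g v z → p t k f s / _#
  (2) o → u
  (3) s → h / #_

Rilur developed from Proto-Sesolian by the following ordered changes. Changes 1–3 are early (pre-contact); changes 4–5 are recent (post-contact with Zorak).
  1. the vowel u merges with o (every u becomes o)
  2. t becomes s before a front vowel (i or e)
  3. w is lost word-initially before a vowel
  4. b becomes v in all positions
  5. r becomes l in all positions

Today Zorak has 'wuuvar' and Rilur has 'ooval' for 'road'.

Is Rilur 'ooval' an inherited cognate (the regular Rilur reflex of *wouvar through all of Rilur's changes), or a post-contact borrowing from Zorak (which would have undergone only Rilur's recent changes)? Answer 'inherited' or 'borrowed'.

If inherited, *wouvar would pass through all of Rilur's changes:
Rilur: start from *wouvar.
  rule 1 (vowel merger): wouvar → woovar
  rule 2: no change — woovar
  rule 3 (glide loss): woovar → oovar
  rule 4: no change — oovar
  rule 5 (unconditioned shift): oovar → ooval
  ⇒ Rilur ooval
If borrowed from Zorak 'wuuvar' after the early changes, it would undergo only the recent ones:
  rule 4 (unconditioned shift): no change (wuuvar)
  rule 5 (unconditioned shift): wuuvar → wuuval
  ⇒ as a loan: wuuval
Rilur 'ooval' matches the inherited outcome exactly, so it is an inherited cognate, not a loan.

inherited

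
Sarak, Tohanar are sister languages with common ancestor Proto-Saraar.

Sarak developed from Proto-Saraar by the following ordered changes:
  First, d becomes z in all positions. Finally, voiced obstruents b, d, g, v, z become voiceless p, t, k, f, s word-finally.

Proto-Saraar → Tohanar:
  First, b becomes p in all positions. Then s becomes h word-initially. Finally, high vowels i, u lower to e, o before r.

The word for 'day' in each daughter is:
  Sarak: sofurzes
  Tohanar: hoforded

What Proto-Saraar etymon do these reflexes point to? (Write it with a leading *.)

Position 6: Sarak has z, Tohanar has d. Tohanar preserves d here (none of its changes turn any other segment into d), so the proto-segment is *d.
Position 1: Sarak has s, Tohanar has h. Taking the neighbouring segments as reconstructed: Sarak s can only go back to *s; Tohanar h could go back to *s or *h — the one source consistent with every daughter is *s.
Verify the candidate proto-form against each daughter:
Sarak: *sofurded > sofurzez > sofurzes  (by unconditioned shift, final devoicing)
Tohanar: *sofurded
  sofurded (rule 1 does not apply)
  sofurded → hofurded   [debuccalisation]
  hofurded → hoforded   [pre-rhotic lowering]
  giving Tohanar hoforded.
*sofurded is the unique common source.

*sofurded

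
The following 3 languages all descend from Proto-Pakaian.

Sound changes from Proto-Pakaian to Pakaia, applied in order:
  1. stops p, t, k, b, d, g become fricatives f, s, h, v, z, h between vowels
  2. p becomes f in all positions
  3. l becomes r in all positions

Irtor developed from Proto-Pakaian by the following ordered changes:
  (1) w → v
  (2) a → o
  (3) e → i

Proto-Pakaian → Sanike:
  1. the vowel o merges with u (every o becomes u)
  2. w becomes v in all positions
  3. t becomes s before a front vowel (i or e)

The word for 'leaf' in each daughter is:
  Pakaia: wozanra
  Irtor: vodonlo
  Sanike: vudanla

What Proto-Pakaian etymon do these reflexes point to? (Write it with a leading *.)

*wodanla

Position 7: Pakaia has a, Irtor has o, Sanike has a. Pakaia preserves a here (none of its changes turn any other segment into a), so the proto-segment is *a.
Position 3: Pakaia has z, Irtor has d, Sanike has d. Irtor preserves d here (none of its changes turn any other segment into d), so the proto-segment is *d.
Position 4: Pakaia has a, Irtor has o, Sanike has a. Pakaia preserves a here (none of its changes turn any other segment into a), so the proto-segment is *a.
This points to *wodanla. Verify forward in each daughter:
Pakaia: start from *wodanla.
  rule 1 (intervocalic lenition): wodanla → wozanla
  rule 2: no change — wozanla
  rule 3 (unconditioned shift): wozanla → wozanra
  ⇒ Pakaia wozanra
Irtor: *wodanla
  wodanla → vodanla   [unconditioned shift]
  vodanla → vodonlo   [vowel merger]
  vodonlo (rule 3 does not apply)
  giving Irtor vodonlo.
Sanike: *wodanla > wudanla > vudanla  (by vowel merger, unconditioned shift)
*wodanla is the unique common source.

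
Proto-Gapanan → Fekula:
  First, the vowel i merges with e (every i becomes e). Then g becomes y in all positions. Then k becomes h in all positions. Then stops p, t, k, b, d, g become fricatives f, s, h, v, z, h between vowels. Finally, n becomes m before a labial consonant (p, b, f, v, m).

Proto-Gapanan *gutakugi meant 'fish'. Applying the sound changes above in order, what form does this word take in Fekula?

yusahuye

Fekula: *gutakugi
  gutakugi → gutakuge   [vowel merger]
  gutakuge → yutakuye   [unconditioned shift]
  yutakuye → yutahuye   [unconditioned shift]
  yutahuye → yusahuye   [intervocalic lenition]
  yusahuye (rule 5 does not apply)
  giving Fekula yusahuye.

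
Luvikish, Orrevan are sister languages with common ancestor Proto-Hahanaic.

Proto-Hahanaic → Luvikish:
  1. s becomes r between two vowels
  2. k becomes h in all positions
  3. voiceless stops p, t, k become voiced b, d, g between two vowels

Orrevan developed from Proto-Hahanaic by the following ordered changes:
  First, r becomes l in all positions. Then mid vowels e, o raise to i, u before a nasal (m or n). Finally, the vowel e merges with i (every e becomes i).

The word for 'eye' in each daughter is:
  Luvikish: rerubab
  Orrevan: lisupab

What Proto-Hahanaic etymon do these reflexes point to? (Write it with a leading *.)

Position 3: Luvikish has r, Orrevan has s. Orrevan preserves s here (none of its changes turn any other segment into s), so the proto-segment is *s.
Position 2: Luvikish has e, Orrevan has i. Luvikish preserves e here (none of its changes turn any other segment into e), so the proto-segment is *e.
Position 1: Luvikish has r, Orrevan has l. Taking the neighbouring segments as reconstructed: Luvikish r can only go back to *r; Orrevan l could go back to *l or *r — the one source consistent with every daughter is *r.
Verify the candidate proto-form against each daughter:
Luvikish: *resupab
  resupab → rerupab   [rhotacism]
  rerupab (rule 2 does not apply)
  rerupab → rerubab   [intervocalic voicing]
  giving Luvikish rerubab.
Orrevan: *resupab > lesupab > lisupab  (by unconditioned shift, vowel merger)
No other proto-form is consistent with every reflex, so the reconstruction is *resupab.

*resupab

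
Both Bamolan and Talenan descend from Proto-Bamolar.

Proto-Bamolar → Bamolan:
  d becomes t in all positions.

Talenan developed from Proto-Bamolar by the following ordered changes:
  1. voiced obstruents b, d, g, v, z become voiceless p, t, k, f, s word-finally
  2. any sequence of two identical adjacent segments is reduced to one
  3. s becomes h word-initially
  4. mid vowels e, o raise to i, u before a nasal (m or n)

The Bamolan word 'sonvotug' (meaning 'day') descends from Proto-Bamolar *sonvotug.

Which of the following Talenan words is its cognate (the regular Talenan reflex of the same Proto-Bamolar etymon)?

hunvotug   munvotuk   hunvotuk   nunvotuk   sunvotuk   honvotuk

Talenan: *sonvotug
  sonvotug → sonvotuk   [final devoicing]
  sonvotuk (rule 2 does not apply)
  sonvotuk → honvotuk   [debuccalisation]
  honvotuk → hunvotuk   [pre-nasal raising]
  giving Talenan hunvotuk.
The other candidates each miss or misapply at least one Talenan change.

hunvotuk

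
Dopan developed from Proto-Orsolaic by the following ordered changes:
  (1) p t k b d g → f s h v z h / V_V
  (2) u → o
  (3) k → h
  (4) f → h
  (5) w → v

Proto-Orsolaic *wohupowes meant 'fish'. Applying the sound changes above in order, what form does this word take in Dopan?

vohohoves

Dopan: start from *wohupowes.
  rule 1 (intervocalic lenition): wohupowes → wohufowes
  rule 2 (vowel merger): wohufowes → wohofowes
  rule 3: no change — wohofowes
  rule 4 (unconditioned shift): wohofowes → wohohowes
  rule 5 (unconditioned shift): wohohowes → vohohoves
  ⇒ Dopan vohohoves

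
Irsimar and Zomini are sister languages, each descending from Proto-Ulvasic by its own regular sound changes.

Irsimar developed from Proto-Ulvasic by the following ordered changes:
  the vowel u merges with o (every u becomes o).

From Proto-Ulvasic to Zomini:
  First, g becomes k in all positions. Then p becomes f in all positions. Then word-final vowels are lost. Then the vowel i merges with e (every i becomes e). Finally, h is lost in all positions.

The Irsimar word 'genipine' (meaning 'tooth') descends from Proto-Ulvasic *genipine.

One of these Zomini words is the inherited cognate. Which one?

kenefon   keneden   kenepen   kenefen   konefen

Zomini: *genipine
  genipine → kenipine   [unconditioned shift]
  kenipine → kenifine   [unconditioned shift]
  kenifine → kenifin   [apocope]
  kenifin → kenefen   [vowel merger]
  kenefen (rule 5 does not apply)
  giving Zomini kenefen.
The other candidates each miss or misapply at least one Zomini change.

kenefen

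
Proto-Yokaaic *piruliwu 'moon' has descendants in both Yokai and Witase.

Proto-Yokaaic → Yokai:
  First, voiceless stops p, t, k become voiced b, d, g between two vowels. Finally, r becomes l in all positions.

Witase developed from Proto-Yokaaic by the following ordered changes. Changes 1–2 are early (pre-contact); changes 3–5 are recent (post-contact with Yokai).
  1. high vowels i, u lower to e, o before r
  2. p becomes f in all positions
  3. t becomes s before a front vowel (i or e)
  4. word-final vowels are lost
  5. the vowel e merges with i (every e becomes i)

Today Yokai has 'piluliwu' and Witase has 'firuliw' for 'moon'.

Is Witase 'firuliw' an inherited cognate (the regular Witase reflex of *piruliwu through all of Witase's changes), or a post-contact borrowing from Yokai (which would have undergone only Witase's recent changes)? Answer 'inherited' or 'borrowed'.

If inherited, *piruliwu would pass through all of Witase's changes:
Witase: *piruliwu > peruliwu > feruliwu > feruliw > firuliw  (by pre-rhotic lowering, unconditioned shift, apocope, vowel merger)
If borrowed from Yokai 'piluliwu' after the early changes, it would undergo only the recent ones:
  rule 3 (palatalisation): no change (piluliwu)
  rule 4 (apocope): piluliwu → piluliw
  rule 5 (vowel merger): no change (piluliw)
  ⇒ as a loan: piluliw
Witase 'firuliw' matches the inherited outcome exactly, so it is an inherited cognate, not a loan.

inherited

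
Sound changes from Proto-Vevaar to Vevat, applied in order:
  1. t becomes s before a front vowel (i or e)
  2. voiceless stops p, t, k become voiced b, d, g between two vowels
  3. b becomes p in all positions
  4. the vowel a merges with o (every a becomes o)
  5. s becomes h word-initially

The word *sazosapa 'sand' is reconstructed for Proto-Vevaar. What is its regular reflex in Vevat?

Vevat: *sazosapa
  sazosapa (rule 1 does not apply)
  sazosapa → sazosaba   [intervocalic voicing]
  sazosaba → sazosapa   [unconditioned shift]
  sazosapa → sozosopo   [vowel merger]
  sozosopo → hozosopo   [debuccalisation]
  giving Vevat hozosopo.

hozosopo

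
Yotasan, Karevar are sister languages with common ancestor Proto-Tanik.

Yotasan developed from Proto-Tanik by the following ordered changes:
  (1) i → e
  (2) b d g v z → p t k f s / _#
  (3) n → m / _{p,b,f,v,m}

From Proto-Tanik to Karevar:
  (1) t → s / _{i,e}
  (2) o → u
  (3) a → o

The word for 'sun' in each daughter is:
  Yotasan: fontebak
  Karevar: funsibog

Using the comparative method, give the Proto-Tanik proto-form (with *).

Position 4: Yotasan has t, Karevar has s. Taking the neighbouring segments as reconstructed: Yotasan t can only go back to *t; Karevar s could go back to *t or *s — the one source consistent with every daughter is *t.
Position 5: Yotasan has e, Karevar has i. Karevar preserves i here (none of its changes turn any other segment into i), so the proto-segment is *i.
Verify the candidate proto-form against each daughter:
Yotasan: *fontibag
  fontibag → fontebag   [vowel merger]
  fontebag → fontebak   [final devoicing]
  fontebak (rule 3 does not apply)
  giving Yotasan fontebak.
Karevar: start from *fontibag.
  rule 1 (palatalisation): fontibag → fonsibag
  rule 2 (vowel merger): fonsibag → funsibag
  rule 3 (vowel merger): funsibag → funsibog
  ⇒ Karevar funsibog
No other proto-form is consistent with every reflex, so the reconstruction is *fontibag.

*fontibag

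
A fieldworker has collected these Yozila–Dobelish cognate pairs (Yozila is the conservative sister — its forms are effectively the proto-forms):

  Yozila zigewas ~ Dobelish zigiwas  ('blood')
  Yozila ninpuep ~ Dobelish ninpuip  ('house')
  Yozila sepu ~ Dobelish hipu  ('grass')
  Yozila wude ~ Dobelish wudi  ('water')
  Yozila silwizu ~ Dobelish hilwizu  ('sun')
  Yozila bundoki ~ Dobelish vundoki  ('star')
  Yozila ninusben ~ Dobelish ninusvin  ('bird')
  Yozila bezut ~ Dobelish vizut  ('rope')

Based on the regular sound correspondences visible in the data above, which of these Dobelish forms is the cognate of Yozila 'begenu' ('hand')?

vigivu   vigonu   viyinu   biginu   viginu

bezut ~ vizut — Yozila b corresponds to Dobelish v word-initially before a front vowel.
zigewas ~ zigiwas, bezut ~ vizut — Yozila e corresponds to Dobelish i after a consonant, before a consonant other than r, m, n, p, b, f, v.
ninusben ~ ninusvin — Yozila e corresponds to Dobelish i after a consonant, before a nasal.
Applying these to Yozila 'begenu':
  begenu → vegenu   (b→v word-initially before a front vowel)
  vegenu → vigenu   (e→i after a consonant, before a consonant other than r, m, n, p, b, f, v)
  vigenu → viginu   (e→i after a consonant, before a nasal)
So the Dobelish cognate is 'viginu'.

viginu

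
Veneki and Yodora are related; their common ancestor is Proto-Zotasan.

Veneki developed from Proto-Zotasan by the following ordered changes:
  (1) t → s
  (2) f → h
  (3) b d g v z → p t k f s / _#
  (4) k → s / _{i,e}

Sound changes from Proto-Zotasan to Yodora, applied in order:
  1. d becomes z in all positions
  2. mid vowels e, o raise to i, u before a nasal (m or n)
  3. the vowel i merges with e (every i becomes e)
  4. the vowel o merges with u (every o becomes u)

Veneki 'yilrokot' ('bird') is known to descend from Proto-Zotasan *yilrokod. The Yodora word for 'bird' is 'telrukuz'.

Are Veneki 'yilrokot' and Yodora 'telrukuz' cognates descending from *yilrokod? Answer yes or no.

no

Derive the expected Yodora reflex of *yilrokod:
Yodora: *yilrokod
  yilrokod → yilrokoz   [unconditioned shift]
  yilrokoz (rule 2 does not apply)
  yilrokoz → yelrokoz   [vowel merger]
  yelrokoz → yelrukuz   [vowel merger]
  giving Yodora yelrukuz.
The regular Yodora reflex would be 'yelrukuz', but the attested form is 'telrukuz'. The correspondence is irregular, so they are not cognates (the Yodora form has a different source).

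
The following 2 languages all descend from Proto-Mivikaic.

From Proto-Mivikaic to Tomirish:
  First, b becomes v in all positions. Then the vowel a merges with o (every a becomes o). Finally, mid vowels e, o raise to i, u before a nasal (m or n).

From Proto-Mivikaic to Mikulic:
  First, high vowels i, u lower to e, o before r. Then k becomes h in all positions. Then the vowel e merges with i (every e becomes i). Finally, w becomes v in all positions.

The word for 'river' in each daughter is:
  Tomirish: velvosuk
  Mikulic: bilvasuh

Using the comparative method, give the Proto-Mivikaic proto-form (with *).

Position 1: Tomirish has v, Mikulic has b. Mikulic preserves b here (none of its changes turn any other segment into b), so the proto-segment is *b.
Position 8: Tomirish has k, Mikulic has h. Tomirish preserves k here (none of its changes turn any other segment into k), so the proto-segment is *k.
Position 5: Tomirish has o, Mikulic has a. Mikulic preserves a here (none of its changes turn any other segment into a), so the proto-segment is *a.
This points to *belvasuk. Verify forward in each daughter:
Tomirish: *belvasuk > velvasuk > velvosuk  (by unconditioned shift, vowel merger)
Mikulic: *belvasuk > belvasuh > bilvasuh  (by unconditioned shift, vowel merger)
*belvasuk is the unique common source.

*belvasuk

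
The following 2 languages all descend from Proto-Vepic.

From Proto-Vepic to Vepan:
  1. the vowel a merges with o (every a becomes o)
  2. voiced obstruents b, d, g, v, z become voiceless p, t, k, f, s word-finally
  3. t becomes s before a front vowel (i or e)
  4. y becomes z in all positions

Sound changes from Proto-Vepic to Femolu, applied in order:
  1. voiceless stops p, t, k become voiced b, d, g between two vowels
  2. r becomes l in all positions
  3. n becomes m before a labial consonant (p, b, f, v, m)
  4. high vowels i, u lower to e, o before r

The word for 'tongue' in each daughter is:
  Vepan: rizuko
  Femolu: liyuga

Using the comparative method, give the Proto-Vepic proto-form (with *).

*riyuka

Position 3: Vepan has z, Femolu has y. Femolu preserves y here (none of its changes turn any other segment into y), so the proto-segment is *y.
Position 1: Vepan has r, Femolu has l. Vepan preserves r here (none of its changes turn any other segment into r), so the proto-segment is *r.
Verify the candidate proto-form against each daughter:
Vepan: *riyuka
  riyuka → riyuko   [vowel merger]
  riyuko (rule 2 does not apply)
  riyuko (rule 3 does not apply)
  riyuko → rizuko   [unconditioned shift]
  giving Vepan rizuko.
Femolu: start from *riyuka.
  rule 1 (intervocalic voicing): riyuka → riyuga
  rule 2 (unconditioned shift): riyuga → liyuga
  rule 3: no change — liyuga
  rule 4: no change — liyuga
  ⇒ Femolu liyuga
Only *riyuka yields all of Vepan rizuko, Femolu liyuga.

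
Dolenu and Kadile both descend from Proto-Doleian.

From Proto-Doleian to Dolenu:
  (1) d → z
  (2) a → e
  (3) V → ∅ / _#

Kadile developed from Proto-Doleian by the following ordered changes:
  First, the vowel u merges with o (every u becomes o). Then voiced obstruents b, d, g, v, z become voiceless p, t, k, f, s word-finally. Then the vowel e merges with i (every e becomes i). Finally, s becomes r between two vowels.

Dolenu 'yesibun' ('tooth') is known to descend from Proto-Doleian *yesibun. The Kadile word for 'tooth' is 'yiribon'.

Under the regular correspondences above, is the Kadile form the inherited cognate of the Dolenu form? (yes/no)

Derive the expected Kadile reflex of *yesibun:
Kadile: *yesibun > yesibon > yisibon > yiribon  (by vowel merger, vowel merger, rhotacism)
Kadile 'yiribon' matches the regular reflex exactly, so the pair is cognate.

yes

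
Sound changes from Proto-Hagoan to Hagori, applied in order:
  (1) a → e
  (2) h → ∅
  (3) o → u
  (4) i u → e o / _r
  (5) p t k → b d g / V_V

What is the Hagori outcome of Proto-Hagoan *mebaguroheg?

mebegorueg

Hagori: *mebaguroheg > mebeguroheg > mebeguroeg > mebegurueg > mebegorueg  (by vowel merger, h-loss, vowel merger, pre-rhotic lowering)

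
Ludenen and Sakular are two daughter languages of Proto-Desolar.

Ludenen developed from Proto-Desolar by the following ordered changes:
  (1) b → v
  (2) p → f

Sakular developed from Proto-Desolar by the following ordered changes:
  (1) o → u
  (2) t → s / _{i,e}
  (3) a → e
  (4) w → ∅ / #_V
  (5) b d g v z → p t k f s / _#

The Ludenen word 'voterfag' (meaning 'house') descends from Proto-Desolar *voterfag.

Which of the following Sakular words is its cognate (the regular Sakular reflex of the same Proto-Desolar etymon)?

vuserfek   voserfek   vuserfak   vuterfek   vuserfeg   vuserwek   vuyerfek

vuserfek

Sakular: start from *voterfag.
  rule 1 (vowel merger): voterfag → vuterfag
  rule 2 (palatalisation): vuterfag → vuserfag
  rule 3 (vowel merger): vuserfag → vuserfeg
  rule 4: no change — vuserfeg
  rule 5 (final devoicing): vuserfeg → vuserfek
  ⇒ Sakular vuserfek
Only 'vuserfek' matches the regular Sakular development of *voterfag.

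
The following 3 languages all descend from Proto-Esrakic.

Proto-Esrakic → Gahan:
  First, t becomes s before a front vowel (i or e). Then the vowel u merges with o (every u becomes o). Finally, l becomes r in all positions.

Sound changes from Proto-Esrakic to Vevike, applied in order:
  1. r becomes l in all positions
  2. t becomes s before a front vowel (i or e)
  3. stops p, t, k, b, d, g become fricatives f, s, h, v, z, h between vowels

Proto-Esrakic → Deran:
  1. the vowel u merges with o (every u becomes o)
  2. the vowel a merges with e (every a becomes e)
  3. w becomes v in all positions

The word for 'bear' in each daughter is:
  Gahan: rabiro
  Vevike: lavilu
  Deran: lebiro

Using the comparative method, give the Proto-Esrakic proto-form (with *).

Position 3: Gahan has b, Vevike has v, Deran has b. Gahan preserves b here (none of its changes turn any other segment into b), so the proto-segment is *b.
Position 6: Gahan has o, Vevike has u, Deran has o. Vevike preserves u here (none of its changes turn any other segment into u), so the proto-segment is *u.
This points to *labiru. Verify forward in each daughter:
Gahan: *labiru > labiro > rabiro  (by vowel merger, unconditioned shift)
Vevike: *labiru
  labiru → labilu   [unconditioned shift]
  labilu (rule 2 does not apply)
  labilu → lavilu   [intervocalic lenition]
  giving Vevike lavilu.
Deran: start from *labiru.
  rule 1 (vowel merger): labiru → labiro
  rule 2 (vowel merger): labiro → lebiro
  rule 3: no change — lebiro
  ⇒ Deran lebiro
*labiru is the unique common source.

*labiru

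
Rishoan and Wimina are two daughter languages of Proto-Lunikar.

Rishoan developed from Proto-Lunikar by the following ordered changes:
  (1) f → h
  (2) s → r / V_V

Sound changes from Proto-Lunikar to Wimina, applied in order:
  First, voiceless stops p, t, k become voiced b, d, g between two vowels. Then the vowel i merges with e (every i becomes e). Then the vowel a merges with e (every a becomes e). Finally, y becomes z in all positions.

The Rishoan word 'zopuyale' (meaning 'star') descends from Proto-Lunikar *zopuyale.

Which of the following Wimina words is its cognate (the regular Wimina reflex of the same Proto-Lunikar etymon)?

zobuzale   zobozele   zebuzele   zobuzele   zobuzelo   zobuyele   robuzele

Wimina: start from *zopuyale.
  rule 1 (intervocalic voicing): zopuyale → zobuyale
  rule 2: no change — zobuyale
  rule 3 (vowel merger): zobuyale → zobuyele
  rule 4 (unconditioned shift): zobuyele → zobuzele
  ⇒ Wimina zobuzele
Among the options, 'zobuzele' alone shows every Wimina change applied in order.

zobuzele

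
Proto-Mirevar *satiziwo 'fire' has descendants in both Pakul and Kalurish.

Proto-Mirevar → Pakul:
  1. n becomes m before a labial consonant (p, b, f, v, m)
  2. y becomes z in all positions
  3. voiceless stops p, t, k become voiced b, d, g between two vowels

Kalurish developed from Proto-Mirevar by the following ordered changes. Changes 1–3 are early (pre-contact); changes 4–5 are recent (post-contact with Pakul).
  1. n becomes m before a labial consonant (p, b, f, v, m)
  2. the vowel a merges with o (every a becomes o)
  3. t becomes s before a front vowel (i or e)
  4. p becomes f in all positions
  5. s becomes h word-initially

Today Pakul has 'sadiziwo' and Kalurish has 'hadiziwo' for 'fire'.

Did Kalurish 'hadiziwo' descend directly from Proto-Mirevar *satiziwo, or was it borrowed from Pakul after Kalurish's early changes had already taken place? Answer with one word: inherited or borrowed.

borrowed

If inherited, *satiziwo would pass through all of Kalurish's changes:
Kalurish: *satiziwo > sotiziwo > sosiziwo > hosiziwo  (by vowel merger, palatalisation, debuccalisation)
If borrowed from Pakul 'sadiziwo' after the early changes, it would undergo only the recent ones:
  rule 4 (unconditioned shift): no change (sadiziwo)
  rule 5 (debuccalisation): sadiziwo → hadiziwo
  ⇒ as a loan: hadiziwo
Kalurish 'hadiziwo' matches the loan outcome 'hadiziwo', not the inherited 'hosiziwo' — it skipped the early Kalurish changes, so it was borrowed from Pakul.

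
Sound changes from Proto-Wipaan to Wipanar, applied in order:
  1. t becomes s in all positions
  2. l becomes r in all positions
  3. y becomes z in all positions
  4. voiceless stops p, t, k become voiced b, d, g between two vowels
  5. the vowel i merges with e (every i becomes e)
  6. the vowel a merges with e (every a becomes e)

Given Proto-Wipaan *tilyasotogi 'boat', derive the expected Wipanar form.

serzesosoge

Wipanar: *tilyasotogi > silyasosogi > siryasosogi > sirzasosogi > serzasosoge > serzesosoge  (by unconditioned shift, unconditioned shift, unconditioned shift, vowel merger, vowel merger)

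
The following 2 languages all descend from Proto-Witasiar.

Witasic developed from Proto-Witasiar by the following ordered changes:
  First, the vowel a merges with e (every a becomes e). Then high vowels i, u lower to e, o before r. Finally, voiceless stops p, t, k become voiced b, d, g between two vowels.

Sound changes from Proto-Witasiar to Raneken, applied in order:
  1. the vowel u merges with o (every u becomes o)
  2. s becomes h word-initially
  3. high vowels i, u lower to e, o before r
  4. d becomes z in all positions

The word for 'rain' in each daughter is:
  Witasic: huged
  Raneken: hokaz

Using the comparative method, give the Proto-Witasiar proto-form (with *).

*hukad

Position 5: Witasic has d, Raneken has z. Taking the neighbouring segments as reconstructed: Witasic d can only go back to *d; Raneken z could go back to *d or *z — the one source consistent with every daughter is *d.
Position 2: Witasic has u, Raneken has o. Witasic preserves u here (none of its changes turn any other segment into u), so the proto-segment is *u.
This points to *hukad. Verify forward in each daughter:
Witasic: start from *hukad.
  rule 1 (vowel merger): hukad → huked
  rule 2: no change — huked
  rule 3 (intervocalic voicing): huked → huged
  ⇒ Witasic huged
Raneken: start from *hukad.
  rule 1 (vowel merger): hukad → hokad
  rule 2: no change — hokad
  rule 3: no change — hokad
  rule 4 (unconditioned shift): hokad → hokaz
  ⇒ Raneken hokaz
No other proto-form is consistent with every reflex, so the reconstruction is *hukad.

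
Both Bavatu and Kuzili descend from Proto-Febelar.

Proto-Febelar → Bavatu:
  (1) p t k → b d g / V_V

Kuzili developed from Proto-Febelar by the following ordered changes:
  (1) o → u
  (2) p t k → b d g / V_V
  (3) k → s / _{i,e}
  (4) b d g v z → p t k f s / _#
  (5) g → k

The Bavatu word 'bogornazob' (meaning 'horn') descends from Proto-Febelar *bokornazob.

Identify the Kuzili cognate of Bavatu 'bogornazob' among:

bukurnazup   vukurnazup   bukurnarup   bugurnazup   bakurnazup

bukurnazup

Kuzili: start from *bokornazob.
  rule 1 (vowel merger): bokornazob → bukurnazub
  rule 2 (intervocalic voicing): bukurnazub → bugurnazub
  rule 3: no change — bugurnazub
  rule 4 (final devoicing): bugurnazub → bugurnazup
  rule 5 (unconditioned shift): bugurnazup → bukurnazup
  ⇒ Kuzili bukurnazup
Only 'bukurnazup' matches the regular Kuzili development of *bokornazob.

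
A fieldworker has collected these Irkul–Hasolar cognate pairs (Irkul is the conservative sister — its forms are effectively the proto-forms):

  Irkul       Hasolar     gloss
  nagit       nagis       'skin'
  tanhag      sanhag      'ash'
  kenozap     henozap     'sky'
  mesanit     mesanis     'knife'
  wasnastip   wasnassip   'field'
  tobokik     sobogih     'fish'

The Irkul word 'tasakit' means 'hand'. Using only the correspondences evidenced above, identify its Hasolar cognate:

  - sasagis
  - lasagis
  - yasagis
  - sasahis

sasagis

tanhag ~ sanhag — Irkul t corresponds to Hasolar s word-initially before a back vowel.
tobokik ~ sobogih — Irkul k corresponds to Hasolar g between vowels (before a front vowel).
nagit ~ nagis, mesanit ~ mesanis — Irkul t corresponds to Hasolar s word-finally.
Applying these to Irkul 'tasakit':
  tasakit → sasakit   (t→s word-initially before a back vowel)
  sasakit → sasagit   (k→g between vowels (before a front vowel))
  sasagit → sasagis   (t→s word-finally)
So the Hasolar cognate is 'sasagis'.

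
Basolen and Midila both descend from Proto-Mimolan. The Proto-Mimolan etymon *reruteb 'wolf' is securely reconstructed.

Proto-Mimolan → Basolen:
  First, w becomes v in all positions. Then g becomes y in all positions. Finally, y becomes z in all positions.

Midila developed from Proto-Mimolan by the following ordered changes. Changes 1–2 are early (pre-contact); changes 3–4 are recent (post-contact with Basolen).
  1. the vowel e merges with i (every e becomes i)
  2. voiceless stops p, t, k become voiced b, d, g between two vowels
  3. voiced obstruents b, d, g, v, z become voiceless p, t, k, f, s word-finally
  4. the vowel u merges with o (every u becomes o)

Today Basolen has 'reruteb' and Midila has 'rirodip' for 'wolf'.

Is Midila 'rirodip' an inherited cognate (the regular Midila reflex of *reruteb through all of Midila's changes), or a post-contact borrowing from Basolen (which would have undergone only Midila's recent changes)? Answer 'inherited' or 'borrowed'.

inherited

If inherited, *reruteb would pass through all of Midila's changes:
Midila: *reruteb
  reruteb → rirutib   [vowel merger]
  rirutib → rirudib   [intervocalic voicing]
  rirudib → rirudip   [final devoicing]
  rirudip → rirodip   [vowel merger]
  giving Midila rirodip.
If borrowed from Basolen 'reruteb' after the early changes, it would undergo only the recent ones:
  rule 3 (final devoicing): reruteb → rerutep
  rule 4 (vowel merger): rerutep → rerotep
  ⇒ as a loan: rerotep
Midila 'rirodip' matches the inherited outcome exactly, so it is an inherited cognate, not a loan.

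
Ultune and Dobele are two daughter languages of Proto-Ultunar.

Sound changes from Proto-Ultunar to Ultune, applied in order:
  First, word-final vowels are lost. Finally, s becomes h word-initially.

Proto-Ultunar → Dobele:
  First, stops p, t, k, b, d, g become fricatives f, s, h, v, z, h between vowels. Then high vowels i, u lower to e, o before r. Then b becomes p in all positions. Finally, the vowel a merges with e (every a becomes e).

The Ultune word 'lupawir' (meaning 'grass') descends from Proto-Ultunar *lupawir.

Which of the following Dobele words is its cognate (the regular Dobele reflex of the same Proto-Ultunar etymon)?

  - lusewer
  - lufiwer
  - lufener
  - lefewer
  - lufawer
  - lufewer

lufewer

Dobele: *lupawir > lufawir > lufawer > lufewer  (by intervocalic lenition, pre-rhotic lowering, vowel merger)
Among the options, 'lufewer' alone shows every Dobele change applied in order.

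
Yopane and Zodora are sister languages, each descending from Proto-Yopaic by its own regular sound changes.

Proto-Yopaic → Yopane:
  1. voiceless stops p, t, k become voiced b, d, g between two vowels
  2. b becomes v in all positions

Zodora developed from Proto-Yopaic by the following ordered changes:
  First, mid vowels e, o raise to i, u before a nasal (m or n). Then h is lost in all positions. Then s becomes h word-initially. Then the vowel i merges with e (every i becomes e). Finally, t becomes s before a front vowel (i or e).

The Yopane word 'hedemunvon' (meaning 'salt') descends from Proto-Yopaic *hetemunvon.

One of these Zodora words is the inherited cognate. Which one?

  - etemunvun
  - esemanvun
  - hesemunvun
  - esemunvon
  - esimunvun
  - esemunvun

Zodora: start from *hetemunvon.
  rule 1 (pre-nasal raising): hetemunvon → hetimunvun
  rule 2 (h-loss): hetimunvun → etimunvun
  rule 3: no change — etimunvun
  rule 4 (vowel merger): etimunvun → etemunvun
  rule 5 (palatalisation): etemunvun → esemunvun
  ⇒ Zodora esemunvun
Only 'esemunvun' matches the regular Zodora development of *hetemunvon.

esemunvun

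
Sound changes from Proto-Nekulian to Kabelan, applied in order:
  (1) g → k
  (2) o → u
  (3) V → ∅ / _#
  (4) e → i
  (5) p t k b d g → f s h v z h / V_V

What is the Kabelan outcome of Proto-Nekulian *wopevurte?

Kabelan: start from *wopevurte.
  rule 1: no change — wopevurte
  rule 2 (vowel merger): wopevurte → wupevurte
  rule 3 (apocope): wupevurte → wupevurt
  rule 4 (vowel merger): wupevurt → wupivurt
  rule 5 (intervocalic lenition): wupivurt → wufivurt
  ⇒ Kabelan wufivurt

wufivurt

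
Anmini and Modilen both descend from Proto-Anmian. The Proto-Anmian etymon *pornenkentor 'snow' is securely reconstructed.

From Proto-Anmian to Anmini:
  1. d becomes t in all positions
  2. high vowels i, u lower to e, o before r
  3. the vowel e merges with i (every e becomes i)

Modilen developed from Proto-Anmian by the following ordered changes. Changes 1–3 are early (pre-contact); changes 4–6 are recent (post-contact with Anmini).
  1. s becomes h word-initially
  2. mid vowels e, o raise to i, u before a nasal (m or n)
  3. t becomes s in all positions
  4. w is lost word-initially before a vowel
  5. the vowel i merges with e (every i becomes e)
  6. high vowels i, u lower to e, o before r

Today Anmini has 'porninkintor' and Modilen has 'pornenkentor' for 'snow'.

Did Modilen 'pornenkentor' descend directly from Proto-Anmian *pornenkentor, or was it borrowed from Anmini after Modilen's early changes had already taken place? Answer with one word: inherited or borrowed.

borrowed

If inherited, *pornenkentor would pass through all of Modilen's changes:
Modilen: start from *pornenkentor.
  rule 1: no change — pornenkentor
  rule 2 (pre-nasal raising): pornenkentor → porninkintor
  rule 3 (unconditioned shift): porninkintor → porninkinsor
  rule 4: no change — porninkinsor
  rule 5 (vowel merger): porninkinsor → pornenkensor
  rule 6: no change — pornenkensor
  ⇒ Modilen pornenkensor
If borrowed from Anmini 'porninkintor' after the early changes, it would undergo only the recent ones:
  rule 4 (glide loss): no change (porninkintor)
  rule 5 (vowel merger): porninkintor → pornenkentor
  rule 6 (pre-rhotic lowering): no change (pornenkentor)
  ⇒ as a loan: pornenkentor
Modilen 'pornenkentor' matches the loan outcome 'pornenkentor', not the inherited 'pornenkensor' — it skipped the early Modilen changes, so it was borrowed from Anmini.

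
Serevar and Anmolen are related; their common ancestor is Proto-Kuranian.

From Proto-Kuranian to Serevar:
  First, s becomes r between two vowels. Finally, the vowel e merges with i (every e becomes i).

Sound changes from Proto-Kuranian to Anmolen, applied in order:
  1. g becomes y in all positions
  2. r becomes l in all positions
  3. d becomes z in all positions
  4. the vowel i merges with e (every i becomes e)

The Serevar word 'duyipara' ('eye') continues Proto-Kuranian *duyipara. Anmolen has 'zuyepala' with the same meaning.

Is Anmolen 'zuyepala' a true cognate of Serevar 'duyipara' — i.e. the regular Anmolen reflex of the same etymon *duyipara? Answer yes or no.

yes

Derive the expected Anmolen reflex of *duyipara:
Anmolen: *duyipara
  duyipara (rule 1 does not apply)
  duyipara → duyipala   [unconditioned shift]
  duyipala → zuyipala   [unconditioned shift]
  zuyipala → zuyepala   [vowel merger]
  giving Anmolen zuyepala.
Anmolen 'zuyepala' matches the regular reflex exactly, so the pair is cognate.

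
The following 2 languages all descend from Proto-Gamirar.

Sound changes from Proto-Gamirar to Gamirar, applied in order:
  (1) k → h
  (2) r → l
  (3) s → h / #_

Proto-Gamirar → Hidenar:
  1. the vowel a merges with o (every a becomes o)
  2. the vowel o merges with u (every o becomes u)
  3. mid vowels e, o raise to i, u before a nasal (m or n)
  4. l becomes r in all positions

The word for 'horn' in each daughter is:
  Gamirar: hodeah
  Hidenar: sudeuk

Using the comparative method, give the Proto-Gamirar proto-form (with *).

Position 1: Gamirar has h, Hidenar has s. Hidenar preserves s here (none of its changes turn any other segment into s), so the proto-segment is *s.
Position 5: Gamirar has a, Hidenar has u. Gamirar preserves a here (none of its changes turn any other segment into a), so the proto-segment is *a.
Position 2: Gamirar has o, Hidenar has u. Gamirar preserves o here (none of its changes turn any other segment into o), so the proto-segment is *o.
Verify the candidate proto-form against each daughter:
Gamirar: start from *sodeak.
  rule 1 (unconditioned shift): sodeak → sodeah
  rule 2: no change — sodeah
  rule 3 (debuccalisation): sodeah → hodeah
  ⇒ Gamirar hodeah
Hidenar: *sodeak > sodeok > sudeuk  (by vowel merger, vowel merger)
*sodeak is the unique common source.

*sodeak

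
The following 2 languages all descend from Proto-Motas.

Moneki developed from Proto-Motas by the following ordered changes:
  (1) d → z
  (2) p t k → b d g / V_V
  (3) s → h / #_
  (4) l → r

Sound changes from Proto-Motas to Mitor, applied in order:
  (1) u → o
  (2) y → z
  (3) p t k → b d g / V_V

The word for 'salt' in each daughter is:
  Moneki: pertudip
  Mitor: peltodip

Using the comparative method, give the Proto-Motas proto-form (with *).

Position 3: Moneki has r, Mitor has l. Mitor preserves l here (none of its changes turn any other segment into l), so the proto-segment is *l.
Position 5: Moneki has u, Mitor has o. Moneki preserves u here (none of its changes turn any other segment into u), so the proto-segment is *u.
Position 6: Moneki has d, Mitor has d. In Moneki, d can only continue *t, so the proto-segment is *t.
Verify the candidate proto-form against each daughter:
Moneki: *peltutip > peltudip > pertudip  (by intervocalic voicing, unconditioned shift)
Mitor: *peltutip
  peltutip → peltotip   [vowel merger]
  peltotip (rule 2 does not apply)
  peltotip → peltodip   [intervocalic voicing]
  giving Mitor peltodip.
Only *peltutip yields all of Moneki pertudip, Mitor peltodip.

*peltutip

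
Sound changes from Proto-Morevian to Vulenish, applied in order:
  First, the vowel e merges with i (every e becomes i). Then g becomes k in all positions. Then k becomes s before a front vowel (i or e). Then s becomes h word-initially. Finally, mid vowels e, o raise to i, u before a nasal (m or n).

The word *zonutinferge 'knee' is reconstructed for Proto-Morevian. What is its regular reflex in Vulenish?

Vulenish: start from *zonutinferge.
  rule 1 (vowel merger): zonutinferge → zonutinfirgi
  rule 2 (unconditioned shift): zonutinfirgi → zonutinfirki
  rule 3 (palatalisation): zonutinfirki → zonutinfirsi
  rule 4: no change — zonutinfirsi
  rule 5 (pre-nasal raising): zonutinfirsi → zunutinfirsi
  ⇒ Vulenish zunutinfirsi

zunutinfirsi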